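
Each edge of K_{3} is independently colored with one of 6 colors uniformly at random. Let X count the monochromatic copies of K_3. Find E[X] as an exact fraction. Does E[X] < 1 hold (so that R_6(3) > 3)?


E[X] = C(3, 3) · 6^{1 − 3} = 1 · 6^{−2} = 1/36.
As a reduced fraction: E[X] = 1/36 ≈ 0.02778.
Is E[X] < 1? YES.
Since E[X] < 1, there exists a 6-coloring of K_{3} with no monochromatic K_3; hence R_6(3) > 3.

E[X] = 1/36 ≈ 0.02778; E[X] < 1, so R_6(3) > 3.


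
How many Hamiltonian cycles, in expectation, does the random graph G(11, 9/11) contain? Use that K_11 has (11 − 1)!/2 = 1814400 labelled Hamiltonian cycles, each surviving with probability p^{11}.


K_11 has (11 − 1)!/2 = 1814400 labelled Hamiltonian cycles.
For each such Hamiltonian cycle H, let X_H = 1 if all 11 edges of H are present in G. Then P[X_H = 1] = p^{11} = (9/11)^{11} = 31381059609/285311670611.
Summing the indicators: E[X] = Σ_H E[X_H] = 1814400 · p^{11} = 1814400 · 31381059609/285311670611 = 56937794554569600/285311670611.
Numerically: E[X] ≈ 199563.

E[X] = 1814400 · (9/11)^{11} = 56937794554569600/285311670611 ≈ 199563.


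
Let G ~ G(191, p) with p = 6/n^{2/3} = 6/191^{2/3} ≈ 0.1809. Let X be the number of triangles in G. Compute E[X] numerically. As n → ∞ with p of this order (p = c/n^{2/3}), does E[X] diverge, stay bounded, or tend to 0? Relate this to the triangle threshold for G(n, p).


Number of potential triangles: C(191, 3) = 1143135.
Each occurs with probability p³ ≈ (0.1809)³ ≈ 5.920890e-03.
By linearity: E[X] = C(191, 3)·p³ ≈ 1143135 · 5.920890e-03 ≈ 6768.3770.
Since α = 2/3 < 1, p = c/n^{2/3} ≫ 1/n is above the triangle threshold p ~ 1/n. Asymptotically E[X] ~ (c³/6)·n^{3(1−α)} = (6³/6)·n^{1} → ∞; triangles are abundant w.h.p.

E[X] ≈ 6768.3770; in regime p = Θ(1/n^{2/3}) E[X] diverges (above the triangle threshold p ~ 1/n).


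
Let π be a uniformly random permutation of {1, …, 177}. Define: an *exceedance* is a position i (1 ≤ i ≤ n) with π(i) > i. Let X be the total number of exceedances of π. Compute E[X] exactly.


Write X = Σ_{i=1}^{177} X_i, where X_i = 1_{π(i) > i}.
For each fixed i, π(i) is uniform over {1, …, 177} (marginal of a uniform permutation), so P[π(i) > i] = (n − i)/n. Summing: Σ_{i=1}^{177} (n − i)/n = (0 + 1 + … + 176)/177 = 177(177 − 1)/(2·177) = (177 − 1)/2.
Hence E[X] = Σ_{i=1}^{177} (177 − i)/177 = 88 ≈ 88.0000.

E[X] = 88 = 88.0000.


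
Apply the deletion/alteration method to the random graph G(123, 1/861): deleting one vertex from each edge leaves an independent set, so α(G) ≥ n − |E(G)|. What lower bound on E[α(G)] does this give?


E[|E(G)|] = C(123, 2)·p = 7503 · (1/861) = 61/7.
E[α(G)] ≥ n − E[|E(G)|] = 123 − 61/7 = 800/7.
Numerically: ≈ 114.286.
(This is only a lower bound; the true E[α(G)] may be larger.)

E[α(G)] ≥ 800/7 ≈ 114.286.


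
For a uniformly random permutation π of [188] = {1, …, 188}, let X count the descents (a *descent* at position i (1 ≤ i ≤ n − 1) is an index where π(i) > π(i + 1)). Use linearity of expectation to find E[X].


Write X = Σ X_I over i = 1, …, 187, with X_I the indicator of one descent.
There are 187 indicators.
For each fixed i, the pair (π(i), π(i+1)) is a uniformly random ordered pair of distinct values from {1, …, 188}; by symmetry P[π(i) > π(i+1)] = 1/2.
By linearity: E[X] = 187 · (1/2) = (188 − 1) · (1/2) = 187/2 ≈ 93.500.

E[X] = 187/2 = 93.500.


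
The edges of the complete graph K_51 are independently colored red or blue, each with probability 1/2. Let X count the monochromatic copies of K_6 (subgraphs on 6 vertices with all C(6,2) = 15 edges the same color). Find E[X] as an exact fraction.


Let X = Σ_S X_S over the C(51, 6) = 18009460 subsets S of size 6, where X_S = 1 if the K_6 on S is monochromatic.
For a fixed S, the K_6 on S has C(6, 2) = 15 edges. P[all 15 edges red] = (1/2)^15, and likewise for blue, so P[monochromatic] = 2·(1/2)^15 = 2^{1 − 15} = 1/16384.
By linearity: E[X] = C(51, 6) · 2^{1 − 15} = 18009460 · 1/16384 = 4502365/4096.
Numerically: E[X] ≈ 1099.21021.

E[X] = C(51,6)·2^(1−C(6,2)) = 4502365/4096 ≈ 1099.21021.


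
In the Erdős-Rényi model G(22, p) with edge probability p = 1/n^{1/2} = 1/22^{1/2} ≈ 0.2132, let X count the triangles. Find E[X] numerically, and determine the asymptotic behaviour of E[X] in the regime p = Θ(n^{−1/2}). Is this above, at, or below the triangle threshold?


Number of potential triangles: C(22, 3) = 1540.
Each occurs with probability p³ ≈ (0.2132)³ ≈ 9.6909417e-03.
By linearity: E[X] = C(22, 3)·p³ ≈ 1540 · 9.6909417e-03 ≈ 14.92405.
Since α = 1/2 < 1, p = c/n^{1/2} ≫ 1/n is above the triangle threshold p ~ 1/n. Asymptotically E[X] ~ (c³/6)·n^{3(1−α)} = (1³/6)·n^{1.5} → ∞; triangles are abundant w.h.p.

E[X] ≈ 14.92405; in regime p = Θ(1/n^{1/2}) E[X] diverges (above the triangle threshold p ~ 1/n).


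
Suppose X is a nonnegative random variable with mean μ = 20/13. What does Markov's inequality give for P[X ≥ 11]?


μ = E[X] = 20/13, a = 11.
Markov: P[X ≥ 11] ≤ μ/a = (20/13)/11 = 20/143.
Numerically: ≈ 0.140.
(Since a = 11 > μ = 1.538, the bound 20/143 is < 1 and informative.)

P[X ≥ 11] ≤ 20/143 ≈ 0.140.


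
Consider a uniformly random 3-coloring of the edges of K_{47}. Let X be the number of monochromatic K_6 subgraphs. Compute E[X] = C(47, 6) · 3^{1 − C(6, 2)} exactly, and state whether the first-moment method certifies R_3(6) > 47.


E[X] = C(47, 6) · 3^{1 − 15} = 10737573 · 3^{−14} = 10737573/4782969.
As a reduced fraction: E[X] = 3579191/1594323 ≈ 2.245.
Is E[X] < 1? NO.
Since E[X] ≥ 1, the first-moment bound is inconclusive at n = 47; it does NOT by itself certify R_3(6) > 47.

E[X] = 3579191/1594323 ≈ 2.245; E[X] ≥ 1; first-moment method inconclusive here.


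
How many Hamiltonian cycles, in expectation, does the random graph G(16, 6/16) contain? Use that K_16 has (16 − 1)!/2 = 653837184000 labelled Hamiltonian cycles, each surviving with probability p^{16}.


K_16 has (16 − 1)!/2 = 653837184000 labelled Hamiltonian cycles.
For each such Hamiltonian cycle H, let X_H = 1 if all 16 edges of H are present in G. Then P[X_H = 1] = p^{16} = (3/8)^{16} = 43046721/281474976710656.
By linearity of expectation: E[X] = Σ_H E[X_H] = 653837184000 · p^{16} = 653837184000 · 43046721/281474976710656 = 27485885585032875/274877906944.
Numerically: E[X] ≈ 1e+05.

E[X] = 653837184000 · (3/8)^{16} = 27485885585032875/274877906944 ≈ 1e+05.


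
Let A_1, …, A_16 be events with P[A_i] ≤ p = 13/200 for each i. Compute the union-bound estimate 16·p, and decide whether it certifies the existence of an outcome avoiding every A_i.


Union bound: P[∪_{i=1}^{16} A_i] ≤ Σ_i P[A_i] ≤ 16·p = 16·(13/200) = 26/25.
Numerically: 26/25 ≈ 1.04000.
Is 26/25 < 1? NO.
Since the bound 26/25 is ≥ 1, the union bound is uninformative here; it does NOT by itself certify existence.

16·p = 26/25 ≈ 1.04000; existence NOT certified by the union bound.


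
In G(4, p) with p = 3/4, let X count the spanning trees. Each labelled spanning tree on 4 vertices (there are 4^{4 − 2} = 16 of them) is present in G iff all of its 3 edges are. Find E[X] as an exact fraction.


K_4 has 4^{4 − 2} = 16 labelled spanning trees.
For each such spanning tree H, let X_H = 1 if all 3 edges of H are present in G. Then P[X_H = 1] = p^{3} = (3/4)^{3} = 27/64.
By linearity: E[X] = Σ_H E[X_H] = 16 · p^{3} = 16 · 27/64 = 27/4.
Numerically: E[X] ≈ 6.75.

E[X] = 16 · (3/4)^{3} = 27/4 ≈ 6.75.


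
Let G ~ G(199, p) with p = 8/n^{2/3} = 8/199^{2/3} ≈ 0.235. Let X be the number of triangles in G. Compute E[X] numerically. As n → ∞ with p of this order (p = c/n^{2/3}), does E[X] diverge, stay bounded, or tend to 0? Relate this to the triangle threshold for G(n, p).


Number of potential triangles: C(199, 3) = 1293699.
Each occurs with probability p³ ≈ (0.235)³ ≈ 1.29290e-02.
By linearity: E[X] = C(199, 3)·p³ ≈ 1293699 · 1.29290e-02 ≈ 16726.191.
Since α = 2/3 < 1, p = c/n^{2/3} ≫ 1/n is above the triangle threshold p ~ 1/n. Asymptotically E[X] ~ (c³/6)·n^{3(1−α)} = (8³/6)·n^{1} → ∞; triangles are abundant w.h.p.

E[X] ≈ 16726.191; in regime p = Θ(1/n^{2/3}) E[X] diverges (above the triangle threshold p ~ 1/n).


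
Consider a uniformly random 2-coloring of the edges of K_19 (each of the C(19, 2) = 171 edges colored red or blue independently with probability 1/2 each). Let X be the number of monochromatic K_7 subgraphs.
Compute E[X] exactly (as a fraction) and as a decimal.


Let X = Σ_S X_S over the C(19, 7) = 50388 subsets S of size 7, where X_S = 1 if the K_7 on S is monochromatic.
For a fixed S, the K_7 on S has C(7, 2) = 21 edges. P[all 21 edges red] = (1/2)^21, and likewise for blue, so P[monochromatic] = 2·(1/2)^21 = 2^{1 − 21} = 1/1048576.
By linearity of expectation: E[X] = C(19, 7) · 2^{1 − 21} = 50388 · 1/1048576 = 12597/262144.
Numerically: E[X] ≈ 0.04805.

E[X] = C(19,7)·2^(1−C(7,2)) = 12597/262144 ≈ 0.04805.


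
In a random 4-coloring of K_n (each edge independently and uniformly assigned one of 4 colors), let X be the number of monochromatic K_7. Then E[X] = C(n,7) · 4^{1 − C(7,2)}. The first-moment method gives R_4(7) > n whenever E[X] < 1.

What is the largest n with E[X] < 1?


We need C(n, 7) · 4^{1 − 21} < 1, i.e. C(n, 7) < 4^{21 − 1} = 1099511627776.
Check values of n near the boundary:
  n = 176: C(176, 7) = 919790691600; 919790691600 < 1099511627776? YES
  n = 177: C(177, 7) = 957664425960; 957664425960 < 1099511627776? YES
  n = 178: C(178, 7) = 996867063280; 996867063280 < 1099511627776? YES
  n = 179: C(179, 7) = 1037437234460; 1037437234460 < 1099511627776? YES
  n = 180: C(180, 7) = 1079414463600; 1079414463600 < 1099511627776? YES
  n = 181: C(181, 7) = 1122839183400; 1122839183400 < 1099511627776? NO
The largest n with C(n, 7) < 1099511627776 is n = 180 (where E[X] = 67463403975/68719476736 ≈ 0.982). Hence R_4(7) > 180, i.e. R_4(7) ≥ 181.

Largest n = 180; hence R_4(7) > 180.


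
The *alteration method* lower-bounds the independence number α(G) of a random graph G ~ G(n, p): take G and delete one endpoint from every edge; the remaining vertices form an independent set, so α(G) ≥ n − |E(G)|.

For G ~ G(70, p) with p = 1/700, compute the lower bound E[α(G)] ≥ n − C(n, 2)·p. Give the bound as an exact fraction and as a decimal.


E[|E(G)|] = C(70, 2)·p = 2415 · (1/700) = 69/20.
E[α(G)] ≥ n − E[|E(G)|] = 70 − 69/20 = 1331/20.
Numerically: ≈ 66.5500.
(This is only a lower bound; the true E[α(G)] may be larger.)

E[α(G)] ≥ 1331/20 ≈ 66.5500.


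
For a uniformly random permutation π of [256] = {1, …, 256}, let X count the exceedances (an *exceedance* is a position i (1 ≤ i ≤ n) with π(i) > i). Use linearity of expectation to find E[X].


Write X = Σ_{i=1}^{256} X_i, where X_i = 1_{π(i) > i}.
For each fixed i, π(i) is uniform over {1, …, 256} (marginal of a uniform permutation), so P[π(i) > i] = (n − i)/n. Summing: Σ_{i=1}^{256} (n − i)/n = (0 + 1 + … + 255)/256 = 256(256 − 1)/(2·256) = (256 − 1)/2.
Hence E[X] = Σ_{i=1}^{256} (256 − i)/256 = 255/2 ≈ 127.500000.

E[X] = 255/2 = 127.500000.


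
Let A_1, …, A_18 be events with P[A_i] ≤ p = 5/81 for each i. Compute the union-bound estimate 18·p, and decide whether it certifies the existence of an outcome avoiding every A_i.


Union bound: P[∪_{i=1}^{18} A_i] ≤ Σ_i P[A_i] ≤ 18·p = 18·(5/81) = 10/9.
Numerically: 10/9 ≈ 1.1111111.
Is 10/9 < 1? NO.
Since the bound 10/9 is ≥ 1, the union bound is uninformative here; it does NOT by itself certify existence.

18·p = 10/9 ≈ 1.1111111; existence NOT certified by the union bound.


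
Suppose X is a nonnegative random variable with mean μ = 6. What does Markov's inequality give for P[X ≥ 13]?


μ = E[X] = 6, a = 13.
Markov: P[X ≥ 13] ≤ μ/a = (6)/13 = 6/13.
Numerically: ≈ 0.462.
(Since a = 13 > μ = 6.000, the bound 6/13 is < 1 and informative.)

P[X ≥ 13] ≤ 6/13 ≈ 0.462.


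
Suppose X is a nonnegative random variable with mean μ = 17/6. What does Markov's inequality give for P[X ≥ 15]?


μ = E[X] = 17/6, a = 15.
Markov: P[X ≥ 15] ≤ μ/a = (17/6)/15 = 17/90.
Numerically: ≈ 0.188889.
(Since a = 15 > μ = 2.833333, the bound 17/90 is < 1 and informative.)

P[X ≥ 15] ≤ 17/90 ≈ 0.188889.


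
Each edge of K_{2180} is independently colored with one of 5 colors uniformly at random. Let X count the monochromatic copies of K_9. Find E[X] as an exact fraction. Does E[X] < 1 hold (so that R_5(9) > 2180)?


E[X] = C(2180, 9) · 5^{1 − 36} = 3014145651459519573444800 · 5^{−35} = 3014145651459519573444800/2910383045673370361328125.
As a reduced fraction: E[X] = 120565826058380782937792/116415321826934814453125 ≈ 1.035653.
Is E[X] < 1? NO.
Since E[X] ≥ 1, the first-moment bound is inconclusive at n = 2180; it does NOT by itself certify R_5(9) > 2180.

E[X] = 120565826058380782937792/116415321826934814453125 ≈ 1.035653; E[X] ≥ 1; first-moment method inconclusive here.


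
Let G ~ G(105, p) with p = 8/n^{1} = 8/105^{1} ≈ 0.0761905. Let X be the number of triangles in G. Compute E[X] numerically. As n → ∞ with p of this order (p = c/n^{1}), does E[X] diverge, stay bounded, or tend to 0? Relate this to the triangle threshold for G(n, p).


Number of potential triangles: C(105, 3) = 187460.
Each occurs with probability p³ ≈ (0.0761905)³ ≈ 4.42284850e-04.
By linearity: E[X] = C(105, 3)·p³ ≈ 187460 · 4.42284850e-04 ≈ 82.910718.
Here α = 1, so p = 8/n is exactly at the triangle threshold p ~ 1/n. Asymptotically E[X] → c³/6 = 8³/6 = 256/3 ≈ 85.333333, a bounded constant. In this regime the triangle count is asymptotically Poisson(c³/6).

E[X] ≈ 82.910718; in regime p = Θ(1/n^{1}) E[X] stays bounded (at the triangle threshold p ~ 1/n).


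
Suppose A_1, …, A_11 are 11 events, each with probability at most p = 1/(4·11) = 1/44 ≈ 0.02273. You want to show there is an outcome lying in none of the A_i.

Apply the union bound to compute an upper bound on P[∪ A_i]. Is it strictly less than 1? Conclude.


Union bound: P[∪_{i=1}^{11} A_i] ≤ Σ_i P[A_i] ≤ 11·p = 11·(1/44) = 1/4.
Numerically: 1/4 ≈ 0.25000.
Is 1/4 < 1? YES.
Since P[∪ A_i] ≤ 1/4 < 1, the complement has P[∩ A_i^c] ≥ 1 − 1/4 = 3/4 > 0, so some outcome avoids every A_i.

11·p = 1/4 ≈ 0.25000; existence CERTIFIED by the union bound.


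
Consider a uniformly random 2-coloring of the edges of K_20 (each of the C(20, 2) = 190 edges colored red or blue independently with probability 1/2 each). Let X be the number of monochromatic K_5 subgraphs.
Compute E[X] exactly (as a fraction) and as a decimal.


Let X = Σ_S X_S over the C(20, 5) = 15504 subsets S of size 5, where X_S = 1 if the K_5 on S is monochromatic.
For a fixed S, the K_5 on S has C(5, 2) = 10 edges. P[all 10 edges red] = (1/2)^10, and likewise for blue, so P[monochromatic] = 2·(1/2)^10 = 2^{1 − 10} = 1/512.
By linearity of expectation: E[X] = C(20, 5) · 2^{1 − 10} = 15504 · 1/512 = 969/32.
Numerically: E[X] ≈ 30.28125.

E[X] = C(20,5)·2^(1−C(5,2)) = 969/32 ≈ 30.28125.


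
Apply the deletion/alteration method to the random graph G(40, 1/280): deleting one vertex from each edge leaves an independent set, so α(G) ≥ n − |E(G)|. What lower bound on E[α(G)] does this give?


E[|E(G)|] = C(40, 2)·p = 780 · (1/280) = 39/14.
E[α(G)] ≥ n − E[|E(G)|] = 40 − 39/14 = 521/14.
Numerically: ≈ 37.2143.
(This is only a lower bound; the true E[α(G)] may be larger.)

E[α(G)] ≥ 521/14 ≈ 37.2143.


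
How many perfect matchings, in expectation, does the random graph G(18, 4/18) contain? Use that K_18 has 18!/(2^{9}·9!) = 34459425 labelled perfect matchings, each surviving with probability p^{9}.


K_18 has 18!/(2^{9}·9!) = 34459425 labelled perfect matchings.
For each such perfect matching H, let X_H = 1 if all 9 edges of H are present in G. Then P[X_H = 1] = p^{9} = (2/9)^{9} = 512/387420489.
By linearity of expectation: E[X] = Σ_H E[X_H] = 34459425 · p^{9} = 34459425 · 512/387420489 = 217817600/4782969.
Numerically: E[X] ≈ 45.54.

E[X] = 34459425 · (2/9)^{9} = 217817600/4782969 ≈ 45.54.


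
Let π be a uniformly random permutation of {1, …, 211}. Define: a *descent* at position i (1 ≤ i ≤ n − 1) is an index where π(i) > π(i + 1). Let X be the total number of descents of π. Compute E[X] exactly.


Write X = Σ X_I over i = 1, …, 210, with X_I the indicator of one descent.
There are 210 indicators.
For each fixed i, the pair (π(i), π(i+1)) is a uniformly random ordered pair of distinct values from {1, …, 211}; by symmetry P[π(i) > π(i+1)] = 1/2.
By linearity: E[X] = 210 · (1/2) = (211 − 1) · (1/2) = 105 ≈ 105.00000.

E[X] = 105 = 105.00000.


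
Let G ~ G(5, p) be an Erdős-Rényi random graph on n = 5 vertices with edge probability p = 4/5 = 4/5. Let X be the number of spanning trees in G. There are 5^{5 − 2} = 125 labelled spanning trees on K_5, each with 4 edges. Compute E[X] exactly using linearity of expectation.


K_5 has 5^{5 − 2} = 125 labelled spanning trees.
For each such spanning tree H, let X_H = 1 if all 4 edges of H are present in G. Then P[X_H = 1] = p^{4} = (4/5)^{4} = 256/625.
By linearity of expectation: E[X] = Σ_H E[X_H] = 125 · p^{4} = 125 · 256/625 = 256/5.
Numerically: E[X] ≈ 51.2.

E[X] = 125 · (4/5)^{4} = 256/5 ≈ 51.2.


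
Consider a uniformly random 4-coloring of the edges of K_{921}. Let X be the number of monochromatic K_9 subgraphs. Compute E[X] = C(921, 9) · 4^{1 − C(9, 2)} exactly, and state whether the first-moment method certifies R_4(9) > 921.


E[X] = C(921, 9) · 4^{1 − 36} = 1263413444025789313455 · 4^{−35} = 1263413444025789313455/1180591620717411303424.
As a reduced fraction: E[X] = 1263413444025789313455/1180591620717411303424 ≈ 1.0701528.
Is E[X] < 1? NO.
Since E[X] ≥ 1, the first-moment bound is inconclusive at n = 921; it does NOT by itself certify R_4(9) > 921.

E[X] = 1263413444025789313455/1180591620717411303424 ≈ 1.0701528; E[X] ≥ 1; first-moment method inconclusive here.


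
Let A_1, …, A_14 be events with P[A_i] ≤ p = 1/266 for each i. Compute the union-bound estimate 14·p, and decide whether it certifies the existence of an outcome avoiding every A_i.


Union bound: P[∪_{i=1}^{14} A_i] ≤ Σ_i P[A_i] ≤ 14·p = 14·(1/266) = 1/19.
Numerically: 1/19 ≈ 0.053.
Is 1/19 < 1? YES.
Since P[∪ A_i] ≤ 1/19 < 1, the complement has P[∩ A_i^c] ≥ 1 − 1/19 = 18/19 > 0, so some outcome avoids every A_i.

14·p = 1/19 ≈ 0.053; existence CERTIFIED by the union bound.


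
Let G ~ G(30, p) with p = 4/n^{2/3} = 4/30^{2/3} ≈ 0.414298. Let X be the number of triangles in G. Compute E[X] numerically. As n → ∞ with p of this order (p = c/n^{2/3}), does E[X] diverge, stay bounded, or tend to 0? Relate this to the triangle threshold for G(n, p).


Number of potential triangles: C(30, 3) = 4060.
Each occurs with probability p³ ≈ (0.414298)³ ≈ 7.11111111e-02.
By linearity: E[X] = C(30, 3)·p³ ≈ 4060 · 7.11111111e-02 ≈ 288.711111.
Since α = 2/3 < 1, p = c/n^{2/3} ≫ 1/n is above the triangle threshold p ~ 1/n. Asymptotically E[X] ~ (c³/6)·n^{3(1−α)} = (4³/6)·n^{1} → ∞; triangles are abundant w.h.p.

E[X] ≈ 288.711111; in regime p = Θ(1/n^{2/3}) E[X] diverges (above the triangle threshold p ~ 1/n).


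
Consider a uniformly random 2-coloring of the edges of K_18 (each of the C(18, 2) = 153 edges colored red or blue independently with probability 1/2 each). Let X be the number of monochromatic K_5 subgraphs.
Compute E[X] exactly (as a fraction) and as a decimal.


Let X = Σ_S X_S over the C(18, 5) = 8568 subsets S of size 5, where X_S = 1 if the K_5 on S is monochromatic.
For a fixed S, the K_5 on S has C(5, 2) = 10 edges. P[all 10 edges red] = (1/2)^10, and likewise for blue, so P[monochromatic] = 2·(1/2)^10 = 2^{1 − 10} = 1/512.
By linearity: E[X] = C(18, 5) · 2^{1 − 10} = 8568 · 1/512 = 1071/64.
Numerically: E[X] ≈ 16.73438.

E[X] = C(18,5)·2^(1−C(5,2)) = 1071/64 ≈ 16.73438.


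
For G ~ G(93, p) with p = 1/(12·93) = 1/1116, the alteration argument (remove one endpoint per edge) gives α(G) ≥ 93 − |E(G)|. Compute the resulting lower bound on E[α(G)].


E[|E(G)|] = C(93, 2)·p = 4278 · (1/1116) = 23/6.
E[α(G)] ≥ n − E[|E(G)|] = 93 − 23/6 = 535/6.
Numerically: ≈ 89.166667.
(This is only a lower bound; the true E[α(G)] may be larger.)

E[α(G)] ≥ 535/6 ≈ 89.166667.


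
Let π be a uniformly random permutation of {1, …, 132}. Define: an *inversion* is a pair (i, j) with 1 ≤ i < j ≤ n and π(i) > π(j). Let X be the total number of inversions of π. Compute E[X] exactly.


Write X = Σ X_I over the C(132, 2) = 8646 pairs i < j, with X_I the indicator of one inversion.
There are 8646 indicators.
For each fixed pair i < j, the values π(i) and π(j) are two distinct elements of {1, …, 132} in uniformly random order; by symmetry P[π(i) > π(j)] = 1/2.
By linearity: E[X] = 8646 · (1/2) = C(132, 2) · (1/2) = 8646/2 = 4323 ≈ 4323.00000.

E[X] = 4323 = 4323.00000.


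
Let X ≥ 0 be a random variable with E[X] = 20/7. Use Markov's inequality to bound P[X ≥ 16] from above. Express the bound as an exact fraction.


μ = E[X] = 20/7, a = 16.
Markov: P[X ≥ 16] ≤ μ/a = (20/7)/16 = 5/28.
Numerically: ≈ 0.178571.
(Since a = 16 > μ = 2.857143, the bound 5/28 is < 1 and informative.)

P[X ≥ 16] ≤ 5/28 ≈ 0.178571.


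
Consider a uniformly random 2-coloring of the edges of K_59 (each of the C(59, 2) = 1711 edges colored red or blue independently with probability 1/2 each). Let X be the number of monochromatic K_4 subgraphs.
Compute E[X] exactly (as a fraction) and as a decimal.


Let X = Σ_S X_S over the C(59, 4) = 455126 subsets S of size 4, where X_S = 1 if the K_4 on S is monochromatic.
For a fixed S, the K_4 on S has C(4, 2) = 6 edges. P[all 6 edges red] = (1/2)^6, and likewise for blue, so P[monochromatic] = 2·(1/2)^6 = 2^{1 − 6} = 1/32.
By linearity of expectation: E[X] = C(59, 4) · 2^{1 − 6} = 455126 · 1/32 = 227563/16.
Numerically: E[X] ≈ 14222.687500.

E[X] = C(59,4)·2^(1−C(4,2)) = 227563/16 ≈ 14222.687500.


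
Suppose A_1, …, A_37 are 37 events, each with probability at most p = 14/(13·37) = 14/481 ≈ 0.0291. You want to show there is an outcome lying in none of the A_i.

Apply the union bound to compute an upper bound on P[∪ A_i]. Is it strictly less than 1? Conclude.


Union bound: P[∪_{i=1}^{37} A_i] ≤ Σ_i P[A_i] ≤ 37·p = 37·(14/481) = 14/13.
Numerically: 14/13 ≈ 1.0769.
Is 14/13 < 1? NO.
Since the bound 14/13 is ≥ 1, the union bound is uninformative here; it does NOT by itself certify existence.

37·p = 14/13 ≈ 1.0769; existence NOT certified by the union bound.


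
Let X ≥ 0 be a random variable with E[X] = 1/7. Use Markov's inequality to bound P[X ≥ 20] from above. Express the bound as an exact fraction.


μ = E[X] = 1/7, a = 20.
Markov: P[X ≥ 20] ≤ μ/a = (1/7)/20 = 1/140.
Numerically: ≈ 0.00714.
(Since a = 20 > μ = 0.14286, the bound 1/140 is < 1 and informative.)

P[X ≥ 20] ≤ 1/140 ≈ 0.00714.


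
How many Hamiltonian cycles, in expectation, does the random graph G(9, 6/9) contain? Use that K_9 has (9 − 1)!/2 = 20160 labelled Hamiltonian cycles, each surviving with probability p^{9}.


K_9 has (9 − 1)!/2 = 20160 labelled Hamiltonian cycles.
For each such Hamiltonian cycle H, let X_H = 1 if all 9 edges of H are present in G. Then P[X_H = 1] = p^{9} = (2/3)^{9} = 512/19683.
By linearity: E[X] = Σ_H E[X_H] = 20160 · p^{9} = 20160 · 512/19683 = 1146880/2187.
Numerically: E[X] ≈ 524.408.

E[X] = 20160 · (2/3)^{9} = 1146880/2187 ≈ 524.408.


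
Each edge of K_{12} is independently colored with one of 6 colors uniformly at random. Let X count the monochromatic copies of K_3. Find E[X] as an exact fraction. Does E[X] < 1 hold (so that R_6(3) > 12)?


E[X] = C(12, 3) · 6^{1 − 3} = 220 · 6^{−2} = 220/36.
As a reduced fraction: E[X] = 55/9 ≈ 6.1111.
Is E[X] < 1? NO.
Since E[X] ≥ 1, the first-moment bound is inconclusive at n = 12; it does NOT by itself certify R_6(3) > 12.

E[X] = 55/9 ≈ 6.1111; E[X] ≥ 1; first-moment method inconclusive here.


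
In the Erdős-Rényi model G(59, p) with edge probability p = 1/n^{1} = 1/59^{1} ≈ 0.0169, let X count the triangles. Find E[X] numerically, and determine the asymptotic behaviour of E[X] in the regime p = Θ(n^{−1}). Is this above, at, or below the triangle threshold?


Number of potential triangles: C(59, 3) = 32509.
Each occurs with probability p³ ≈ (0.0169)³ ≈ 4.86905e-06.
By linearity: E[X] = C(59, 3)·p³ ≈ 32509 · 4.86905e-06 ≈ 0.158.
Here α = 1, so p = 1/n is exactly at the triangle threshold p ~ 1/n. Asymptotically E[X] → c³/6 = 1³/6 = 1/6 ≈ 0.167, a bounded constant. In this regime the triangle count is asymptotically Poisson(c³/6).

E[X] ≈ 0.158; in regime p = Θ(1/n^{1}) E[X] stays bounded (at the triangle threshold p ~ 1/n).


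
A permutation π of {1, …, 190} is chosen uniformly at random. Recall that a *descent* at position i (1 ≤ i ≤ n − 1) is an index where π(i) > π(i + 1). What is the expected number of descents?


Write X = Σ X_I over i = 1, …, 189, with X_I the indicator of one descent.
There are 189 indicators.
For each fixed i, the pair (π(i), π(i+1)) is a uniformly random ordered pair of distinct values from {1, …, 190}; by symmetry P[π(i) > π(i+1)] = 1/2.
By linearity: E[X] = 189 · (1/2) = (190 − 1) · (1/2) = 189/2 ≈ 94.500000.

E[X] = 189/2 = 94.500000.


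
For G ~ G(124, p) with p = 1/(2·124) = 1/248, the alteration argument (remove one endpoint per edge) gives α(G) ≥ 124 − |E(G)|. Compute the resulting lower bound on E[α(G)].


E[|E(G)|] = C(124, 2)·p = 7626 · (1/248) = 123/4.
E[α(G)] ≥ n − E[|E(G)|] = 124 − 123/4 = 373/4.
Numerically: ≈ 93.2500.
(This is only a lower bound; the true E[α(G)] may be larger.)

E[α(G)] ≥ 373/4 ≈ 93.2500.


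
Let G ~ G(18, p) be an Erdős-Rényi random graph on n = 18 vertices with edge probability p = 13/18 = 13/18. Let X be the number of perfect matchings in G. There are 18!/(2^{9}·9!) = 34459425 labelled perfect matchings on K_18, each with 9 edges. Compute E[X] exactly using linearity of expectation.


K_18 has 18!/(2^{9}·9!) = 34459425 labelled perfect matchings.
For each such perfect matching H, let X_H = 1 if all 9 edges of H are present in G. Then P[X_H = 1] = p^{9} = (13/18)^{9} = 10604499373/198359290368.
By linearity: E[X] = Σ_H E[X_H] = 34459425 · p^{9} = 34459425 · 10604499373/198359290368 = 4511419145758525/2448880128.
Numerically: E[X] ≈ 1.842e+06.

E[X] = 34459425 · (13/18)^{9} = 4511419145758525/2448880128 ≈ 1.842e+06.


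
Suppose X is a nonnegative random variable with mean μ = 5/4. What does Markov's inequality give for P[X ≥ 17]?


μ = E[X] = 5/4, a = 17.
Markov: P[X ≥ 17] ≤ μ/a = (5/4)/17 = 5/68.
Numerically: ≈ 0.0735.
(Since a = 17 > μ = 1.2500, the bound 5/68 is < 1 and informative.)

P[X ≥ 17] ≤ 5/68 ≈ 0.0735.


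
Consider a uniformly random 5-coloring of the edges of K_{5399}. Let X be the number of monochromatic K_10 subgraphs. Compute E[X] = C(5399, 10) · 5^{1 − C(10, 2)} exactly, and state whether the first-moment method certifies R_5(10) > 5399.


E[X] = C(5399, 10) · 5^{1 − 45} = 5751065658334180080797359164706 · 5^{−44} = 5751065658334180080797359164706/5684341886080801486968994140625.
As a reduced fraction: E[X] = 5751065658334180080797359164706/5684341886080801486968994140625 ≈ 1.012.
Is E[X] < 1? NO.
Since E[X] ≥ 1, the first-moment bound is inconclusive at n = 5399; it does NOT by itself certify R_5(10) > 5399.

E[X] = 5751065658334180080797359164706/5684341886080801486968994140625 ≈ 1.012; E[X] ≥ 1; first-moment method inconclusive here.


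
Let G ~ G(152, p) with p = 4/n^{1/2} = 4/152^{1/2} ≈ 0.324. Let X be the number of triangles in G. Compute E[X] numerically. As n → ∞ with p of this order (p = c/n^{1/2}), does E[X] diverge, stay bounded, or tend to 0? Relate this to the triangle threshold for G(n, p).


Number of potential triangles: C(152, 3) = 573800.
Each occurs with probability p³ ≈ (0.324)³ ≈ 3.41519e-02.
By linearity: E[X] = C(152, 3)·p³ ≈ 573800 · 3.41519e-02 ≈ 19596.348.
Since α = 1/2 < 1, p = c/n^{1/2} ≫ 1/n is above the triangle threshold p ~ 1/n. Asymptotically E[X] ~ (c³/6)·n^{3(1−α)} = (4³/6)·n^{1.5} → ∞; triangles are abundant w.h.p.

E[X] ≈ 19596.348; in regime p = Θ(1/n^{1/2}) E[X] diverges (above the triangle threshold p ~ 1/n).


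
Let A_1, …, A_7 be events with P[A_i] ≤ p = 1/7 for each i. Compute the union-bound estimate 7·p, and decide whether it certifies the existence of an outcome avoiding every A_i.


Union bound: P[∪_{i=1}^{7} A_i] ≤ Σ_i P[A_i] ≤ 7·p = 7·(1/7) = 1.
Numerically: 1 ≈ 1.000000.
Is 1 < 1? NO.
Since the bound 1 is ≥ 1, the union bound is uninformative here; it does NOT by itself certify existence.

7·p = 1 ≈ 1.000000; existence NOT certified by the union bound.


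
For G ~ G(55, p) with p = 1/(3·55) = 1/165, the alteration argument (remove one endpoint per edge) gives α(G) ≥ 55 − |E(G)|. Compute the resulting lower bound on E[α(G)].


E[|E(G)|] = C(55, 2)·p = 1485 · (1/165) = 9.
E[α(G)] ≥ n − E[|E(G)|] = 55 − 9 = 46.
Numerically: ≈ 46.000.
(This is only a lower bound; the true E[α(G)] may be larger.)

E[α(G)] ≥ 46 ≈ 46.000.


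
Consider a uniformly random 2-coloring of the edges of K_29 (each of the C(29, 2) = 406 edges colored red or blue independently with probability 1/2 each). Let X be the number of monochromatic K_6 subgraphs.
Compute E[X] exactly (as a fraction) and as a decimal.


Let X = Σ_S X_S over the C(29, 6) = 475020 subsets S of size 6, where X_S = 1 if the K_6 on S is monochromatic.
For a fixed S, the K_6 on S has C(6, 2) = 15 edges. P[all 15 edges red] = (1/2)^15, and likewise for blue, so P[monochromatic] = 2·(1/2)^15 = 2^{1 − 15} = 1/16384.
By linearity of expectation: E[X] = C(29, 6) · 2^{1 − 15} = 475020 · 1/16384 = 118755/4096.
Numerically: E[X] ≈ 28.9929.

E[X] = C(29,6)·2^(1−C(6,2)) = 118755/4096 ≈ 28.9929.


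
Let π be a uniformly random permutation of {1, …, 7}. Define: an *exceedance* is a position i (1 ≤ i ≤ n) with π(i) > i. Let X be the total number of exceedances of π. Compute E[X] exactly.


Write X = Σ_{i=1}^{7} X_i, where X_i = 1_{π(i) > i}.
For each fixed i, π(i) is uniform over {1, …, 7} (marginal of a uniform permutation), so P[π(i) > i] = (n − i)/n. Summing: Σ_{i=1}^{7} (n − i)/n = (0 + 1 + … + 6)/7 = 7(7 − 1)/(2·7) = (7 − 1)/2.
Hence E[X] = Σ_{i=1}^{7} (7 − i)/7 = 3 ≈ 3.000000.

E[X] = 3 = 3.000000.


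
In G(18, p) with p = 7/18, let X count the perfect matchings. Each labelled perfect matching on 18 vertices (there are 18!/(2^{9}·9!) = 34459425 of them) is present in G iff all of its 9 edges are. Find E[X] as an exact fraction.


K_18 has 18!/(2^{9}·9!) = 34459425 labelled perfect matchings.
For each such perfect matching H, let X_H = 1 if all 9 edges of H are present in G. Then P[X_H = 1] = p^{9} = (7/18)^{9} = 40353607/198359290368.
By linearity of expectation: E[X] = Σ_H E[X_H] = 34459425 · p^{9} = 34459425 · 40353607/198359290368 = 17167433257975/2448880128.
Numerically: E[X] ≈ 7010.

E[X] = 34459425 · (7/18)^{9} = 17167433257975/2448880128 ≈ 7010.


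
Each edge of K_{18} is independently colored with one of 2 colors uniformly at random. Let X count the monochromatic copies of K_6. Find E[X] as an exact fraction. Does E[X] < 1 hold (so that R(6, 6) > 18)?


E[X] = C(18, 6) · 2^{1 − 15} = 18564 · 2^{−14} = 18564/16384.
As a reduced fraction: E[X] = 4641/4096 ≈ 1.1330566.
Is E[X] < 1? NO.
Since E[X] ≥ 1, the first-moment bound is inconclusive at n = 18; it does NOT by itself certify R(6, 6) > 18.

E[X] = 4641/4096 ≈ 1.1330566; E[X] ≥ 1; first-moment method inconclusive here.


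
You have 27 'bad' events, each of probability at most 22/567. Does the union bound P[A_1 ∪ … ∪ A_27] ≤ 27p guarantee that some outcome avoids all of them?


Union bound: P[∪_{i=1}^{27} A_i] ≤ Σ_i P[A_i] ≤ 27·p = 27·(22/567) = 22/21.
Numerically: 22/21 ≈ 1.048.
Is 22/21 < 1? NO.
Since the bound 22/21 is ≥ 1, the union bound is uninformative here; it does NOT by itself certify existence.

27·p = 22/21 ≈ 1.048; existence NOT certified by the union bound.


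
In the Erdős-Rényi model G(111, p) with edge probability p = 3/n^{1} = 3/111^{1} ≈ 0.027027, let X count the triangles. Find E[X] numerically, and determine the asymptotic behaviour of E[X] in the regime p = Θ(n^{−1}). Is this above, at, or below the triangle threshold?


Number of potential triangles: C(111, 3) = 221815.
Each occurs with probability p³ ≈ (0.027027)³ ≈ 1.9742167e-05.
By linearity: E[X] = C(111, 3)·p³ ≈ 221815 · 1.9742167e-05 ≈ 4.37911.
Here α = 1, so p = 3/n is exactly at the triangle threshold p ~ 1/n. Asymptotically E[X] → c³/6 = 3³/6 = 9/2 ≈ 4.50000, a bounded constant. In this regime the triangle count is asymptotically Poisson(c³/6).

E[X] ≈ 4.37911; in regime p = Θ(1/n^{1}) E[X] stays bounded (at the triangle threshold p ~ 1/n).


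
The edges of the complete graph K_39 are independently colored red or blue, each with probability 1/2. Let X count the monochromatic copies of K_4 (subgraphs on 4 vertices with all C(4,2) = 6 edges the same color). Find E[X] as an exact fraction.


Let X = Σ_S X_S over the C(39, 4) = 82251 subsets S of size 4, where X_S = 1 if the K_4 on S is monochromatic.
For a fixed S, the K_4 on S has C(4, 2) = 6 edges. P[all 6 edges red] = (1/2)^6, and likewise for blue, so P[monochromatic] = 2·(1/2)^6 = 2^{1 − 6} = 1/32.
By linearity: E[X] = C(39, 4) · 2^{1 − 6} = 82251 · 1/32 = 82251/32.
Numerically: E[X] ≈ 2570.343750.

E[X] = C(39,4)·2^(1−C(4,2)) = 82251/32 ≈ 2570.343750.


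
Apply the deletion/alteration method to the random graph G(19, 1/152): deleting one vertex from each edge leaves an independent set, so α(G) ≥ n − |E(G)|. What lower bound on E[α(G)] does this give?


E[|E(G)|] = C(19, 2)·p = 171 · (1/152) = 9/8.
E[α(G)] ≥ n − E[|E(G)|] = 19 − 9/8 = 143/8.
Numerically: ≈ 17.87500.
(This is only a lower bound; the true E[α(G)] may be larger.)

E[α(G)] ≥ 143/8 ≈ 17.87500.


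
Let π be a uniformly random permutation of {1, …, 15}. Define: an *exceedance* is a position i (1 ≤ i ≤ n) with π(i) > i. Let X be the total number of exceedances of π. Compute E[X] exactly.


Write X = Σ_{i=1}^{15} X_i, where X_i = 1_{π(i) > i}.
For each fixed i, π(i) is uniform over {1, …, 15} (marginal of a uniform permutation), so P[π(i) > i] = (n − i)/n. Summing: Σ_{i=1}^{15} (n − i)/n = (0 + 1 + … + 14)/15 = 15(15 − 1)/(2·15) = (15 − 1)/2.
Hence E[X] = Σ_{i=1}^{15} (15 − i)/15 = 7 ≈ 7.0000.

E[X] = 7 = 7.0000.


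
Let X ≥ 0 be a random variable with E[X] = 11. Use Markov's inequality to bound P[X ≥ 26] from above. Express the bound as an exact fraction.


μ = E[X] = 11, a = 26.
Markov: P[X ≥ 26] ≤ μ/a = (11)/26 = 11/26.
Numerically: ≈ 0.423.
(Since a = 26 > μ = 11.000, the bound 11/26 is < 1 and informative.)

P[X ≥ 26] ≤ 11/26 ≈ 0.423.


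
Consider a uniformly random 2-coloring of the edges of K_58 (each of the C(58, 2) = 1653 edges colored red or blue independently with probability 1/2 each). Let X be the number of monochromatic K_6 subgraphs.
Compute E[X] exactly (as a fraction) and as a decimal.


Let X = Σ_S X_S over the C(58, 6) = 40475358 subsets S of size 6, where X_S = 1 if the K_6 on S is monochromatic.
For a fixed S, the K_6 on S has C(6, 2) = 15 edges. P[all 15 edges red] = (1/2)^15, and likewise for blue, so P[monochromatic] = 2·(1/2)^15 = 2^{1 − 15} = 1/16384.
Summing: E[X] = C(58, 6) · 2^{1 − 15} = 40475358 · 1/16384 = 20237679/8192.
Numerically: E[X] ≈ 2470.4198.

E[X] = C(58,6)·2^(1−C(6,2)) = 20237679/8192 ≈ 2470.4198.


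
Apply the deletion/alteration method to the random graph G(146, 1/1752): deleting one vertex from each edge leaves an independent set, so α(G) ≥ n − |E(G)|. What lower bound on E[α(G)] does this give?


E[|E(G)|] = C(146, 2)·p = 10585 · (1/1752) = 145/24.
E[α(G)] ≥ n − E[|E(G)|] = 146 − 145/24 = 3359/24.
Numerically: ≈ 139.958333.
(This is only a lower bound; the true E[α(G)] may be larger.)

E[α(G)] ≥ 3359/24 ≈ 139.958333.


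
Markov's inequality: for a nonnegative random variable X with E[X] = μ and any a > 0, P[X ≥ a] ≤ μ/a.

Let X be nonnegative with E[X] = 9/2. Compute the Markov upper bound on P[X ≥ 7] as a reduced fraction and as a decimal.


μ = E[X] = 9/2, a = 7.
Markov: P[X ≥ 7] ≤ μ/a = (9/2)/7 = 9/14.
Numerically: ≈ 0.6429.
(Since a = 7 > μ = 4.5000, the bound 9/14 is < 1 and informative.)

P[X ≥ 7] ≤ 9/14 ≈ 0.6429.


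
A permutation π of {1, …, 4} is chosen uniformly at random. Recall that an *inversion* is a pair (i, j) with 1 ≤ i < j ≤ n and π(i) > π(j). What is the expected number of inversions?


Write X = Σ X_I over the C(4, 2) = 6 pairs i < j, with X_I the indicator of one inversion.
There are 6 indicators.
For each fixed pair i < j, the values π(i) and π(j) are two distinct elements of {1, …, 4} in uniformly random order; by symmetry P[π(i) > π(j)] = 1/2.
By linearity: E[X] = 6 · (1/2) = C(4, 2) · (1/2) = 6/2 = 3 ≈ 3.000000.

E[X] = 3 = 3.000000.


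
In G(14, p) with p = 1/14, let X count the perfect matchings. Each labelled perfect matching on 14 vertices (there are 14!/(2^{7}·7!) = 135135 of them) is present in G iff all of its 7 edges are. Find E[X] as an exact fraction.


K_14 has 14!/(2^{7}·7!) = 135135 labelled perfect matchings.
For each such perfect matching H, let X_H = 1 if all 7 edges of H are present in G. Then P[X_H = 1] = p^{7} = (1/14)^{7} = 1/105413504.
By linearity: E[X] = Σ_H E[X_H] = 135135 · p^{7} = 135135 · 1/105413504 = 19305/15059072.
Numerically: E[X] ≈ 0.001282.

E[X] = 135135 · (1/14)^{7} = 19305/15059072 ≈ 0.001282.


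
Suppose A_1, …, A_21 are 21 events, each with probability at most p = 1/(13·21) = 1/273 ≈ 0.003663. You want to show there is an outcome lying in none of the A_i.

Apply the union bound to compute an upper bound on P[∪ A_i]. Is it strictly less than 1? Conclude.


Union bound: P[∪_{i=1}^{21} A_i] ≤ Σ_i P[A_i] ≤ 21·p = 21·(1/273) = 1/13.
Numerically: 1/13 ≈ 0.076923.
Is 1/13 < 1? YES.
Since P[∪ A_i] ≤ 1/13 < 1, the complement has P[∩ A_i^c] ≥ 1 − 1/13 = 12/13 > 0, so some outcome avoids every A_i.

21·p = 1/13 ≈ 0.076923; existence CERTIFIED by the union bound.


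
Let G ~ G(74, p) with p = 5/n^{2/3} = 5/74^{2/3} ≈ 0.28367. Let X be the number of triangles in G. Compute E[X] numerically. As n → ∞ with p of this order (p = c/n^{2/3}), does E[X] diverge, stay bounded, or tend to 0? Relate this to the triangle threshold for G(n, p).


Number of potential triangles: C(74, 3) = 64824.
Each occurs with probability p³ ≈ (0.28367)³ ≈ 2.2826881e-02.
By linearity: E[X] = C(74, 3)·p³ ≈ 64824 · 2.2826881e-02 ≈ 1479.72973.
Since α = 2/3 < 1, p = c/n^{2/3} ≫ 1/n is above the triangle threshold p ~ 1/n. Asymptotically E[X] ~ (c³/6)·n^{3(1−α)} = (5³/6)·n^{1} → ∞; triangles are abundant w.h.p.

E[X] ≈ 1479.72973; in regime p = Θ(1/n^{2/3}) E[X] diverges (above the triangle threshold p ~ 1/n).


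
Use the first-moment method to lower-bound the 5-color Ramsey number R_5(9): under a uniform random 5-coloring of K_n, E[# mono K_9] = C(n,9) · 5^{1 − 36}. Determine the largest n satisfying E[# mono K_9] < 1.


We need C(n, 9) · 5^{1 − 36} < 1, i.e. C(n, 9) < 5^{36 − 1} = 2910383045673370361328125.
Check values of n near the boundary:
  n = 2167: C(2167, 9) = 2855899084841489792706810; 2855899084841489792706810 < 2910383045673370361328125? YES
  n = 2168: C(2168, 9) = 2867804175977929537095120; 2867804175977929537095120 < 2910383045673370361328125? YES
  n = 2169: C(2169, 9) = 2879753360044504243499683; 2879753360044504243499683 < 2910383045673370361328125? YES
  n = 2170: C(2170, 9) = 2891746779868845075610510; 2891746779868845075610510 < 2910383045673370361328125? YES
  n = 2171: C(2171, 9) = 2903784578674959601827205; 2903784578674959601827205 < 2910383045673370361328125? YES
  n = 2172: C(2172, 9) = 2915866900084148060642020; 2915866900084148060642020 < 2910383045673370361328125? NO
  n = 2173: C(2173, 9) = 2927993888115921319674265; 2927993888115921319674265 < 2910383045673370361328125? NO
  n = 2174: C(2174, 9) = 2940165687188920530702934; 2940165687188920530702934 < 2910383045673370361328125? NO
The largest n with C(n, 9) < 2910383045673370361328125 is n = 2171 (where E[X] = 580756915734991920365441/582076609134674072265625 ≈ 0.998). Hence R_5(9) > 2171, i.e. R_5(9) ≥ 2172.

Largest n = 2171; hence R_5(9) > 2171.
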